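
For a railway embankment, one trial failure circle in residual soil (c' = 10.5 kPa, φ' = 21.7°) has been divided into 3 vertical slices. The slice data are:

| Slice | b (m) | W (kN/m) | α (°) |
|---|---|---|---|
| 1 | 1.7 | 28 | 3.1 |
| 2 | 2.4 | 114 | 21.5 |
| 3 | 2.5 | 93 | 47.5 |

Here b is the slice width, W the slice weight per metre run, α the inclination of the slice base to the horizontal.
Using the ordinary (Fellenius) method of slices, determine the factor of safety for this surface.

Ordinary method of slices: FS = Σ[c'·Δl_i + (W_i cosα_i)·tanφ'] / Σ W_i sinα_i, with Δl_i = b_i / cosα_i.
Slice 1: Δl = 1.7/cos3.1° = 1.702 m; N'_1 = 28·cos3.1° = 28.0; c'Δl = 17.88; W sinα = 1.5
Slice 2: Δl = 2.4/cos21.5° = 2.579 m; N'_2 = 114·cos21.5° = 106.1; c'Δl = 27.08; W sinα = 41.8
Slice 3: Δl = 2.5/cos47.5° = 3.700 m; N'_3 = 93·cos47.5° = 62.8; c'Δl = 38.85; W sinα = 68.6
Σc'Δl = 83.8 kN/m; ΣN' = 196.9 kN/m; ΣW sinα = 111.9 kN/m
Resisting = 83.8 + 196.9·tan21.7° = 83.8 + 78.3 = 162.2 kN/m
FS = 162.2 / 111.9 = 1.450

FS = 1.45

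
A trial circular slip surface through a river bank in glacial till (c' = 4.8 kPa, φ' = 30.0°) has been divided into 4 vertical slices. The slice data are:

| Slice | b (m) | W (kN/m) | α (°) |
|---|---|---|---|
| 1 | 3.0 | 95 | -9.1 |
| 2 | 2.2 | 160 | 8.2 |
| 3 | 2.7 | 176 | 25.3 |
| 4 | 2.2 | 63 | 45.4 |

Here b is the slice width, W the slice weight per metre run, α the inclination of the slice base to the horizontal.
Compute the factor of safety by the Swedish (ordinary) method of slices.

Ordinary method of slices: FS = Σ[c'·Δl_i + (W_i cosα_i)·tanφ'] / Σ W_i sinα_i, with Δl_i = b_i / cosα_i.
Slice 1: Δl = 3.0/cos(-9.1°) = 3.038 m; N'_1 = 95·cos(-9.1°) = 93.8; c'Δl = 14.58; W sinα = -15.0
Slice 2: Δl = 2.2/cos8.2° = 2.223 m; N'_2 = 160·cos8.2° = 158.4; c'Δl = 10.67; W sinα = 22.8
Slice 3: Δl = 2.7/cos25.3° = 2.986 m; N'_3 = 176·cos25.3° = 159.1; c'Δl = 14.33; W sinα = 75.2
Slice 4: Δl = 2.2/cos45.4° = 3.133 m; N'_4 = 63·cos45.4° = 44.2; c'Δl = 15.04; W sinα = 44.9
Σc'Δl = 54.6 kN/m; ΣN' = 455.5 kN/m; ΣW sinα = 127.9 kN/m
Resisting = 54.6 + 455.5·tan30.0° = 54.6 + 263.0 = 317.6 kN/m
FS = 317.6 / 127.9 = 2.484

FS = 2.48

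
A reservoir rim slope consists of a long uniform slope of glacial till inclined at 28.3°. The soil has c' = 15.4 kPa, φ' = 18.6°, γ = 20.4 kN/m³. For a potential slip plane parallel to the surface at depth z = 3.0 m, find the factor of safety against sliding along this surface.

For an infinite slope with a slip plane parallel to the surface (no pore pressure): FS = [c' + γz cos²β tanφ'] / [γz sinβ cosβ].
γz = 20.4·3.0 = 61.20 kN/m²
Numerator = 15.4 + 61.20·cos²28.3°·tan18.6° = 15.4 + 61.20·0.7752·0.3365 = 31.367 kPa
Denominator = 61.20·sin28.3°·cos28.3° = 61.20·0.4741·0.8805 = 25.546 kPa
FS = 31.367 / 25.546 = 1.228

FS = 1.23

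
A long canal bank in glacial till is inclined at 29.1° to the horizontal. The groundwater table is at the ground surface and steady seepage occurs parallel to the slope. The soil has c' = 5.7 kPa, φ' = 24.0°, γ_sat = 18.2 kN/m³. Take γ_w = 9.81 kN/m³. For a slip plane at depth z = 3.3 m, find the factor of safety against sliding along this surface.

With seepage parallel to the slope and the water table at the surface, the effective normal stress on the slip plane uses the buoyant unit weight γ' = γ_sat − γ_w while the driving shear stress uses γ_sat:
FS = [c' + γ' z cos²β tanφ'] / [γ_sat z sinβ cosβ]
γ' = 18.2 − 9.81 = 8.39 kN/m³
Numerator = 5.7 + 8.39·3.3·cos²29.1°·tan24.0° = 5.7 + 8.39·3.3·0.7635·0.4452 = 15.111 kPa
Denominator = 18.2·3.3·sin29.1°·cos29.1° = 18.2·3.3·0.4863·0.8738 = 25.522 kPa
FS = 15.111 / 25.522 = 0.592

FS = 0.59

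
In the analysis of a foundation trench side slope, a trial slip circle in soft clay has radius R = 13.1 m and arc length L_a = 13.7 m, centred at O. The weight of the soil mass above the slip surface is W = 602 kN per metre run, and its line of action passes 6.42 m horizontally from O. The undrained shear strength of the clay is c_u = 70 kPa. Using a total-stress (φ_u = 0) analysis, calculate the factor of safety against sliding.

Taking moments about the centre O, the resisting moment is provided by the undrained shear strength acting along the arc:
M_R = c_u·L_a·R = 70·13.70·13.1 = 12562.9 kN·m/m
M_D = W·d = 602·6.42 = 3864.8 kN·m/m
FS = M_R / M_D = 12562.9 / 3864.8 = 3.251

FS = 3.25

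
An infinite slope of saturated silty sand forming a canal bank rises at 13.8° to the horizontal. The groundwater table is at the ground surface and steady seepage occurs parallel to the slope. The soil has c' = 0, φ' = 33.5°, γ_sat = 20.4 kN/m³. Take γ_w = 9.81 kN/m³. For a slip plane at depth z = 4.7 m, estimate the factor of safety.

FS = 1.40

With seepage parallel to the slope and the water table at the surface, the effective normal stress on the slip plane uses the buoyant unit weight γ' = γ_sat − γ_w while the driving shear stress uses γ_sat:
FS = [c' + γ' z cos²β tanφ'] / [γ_sat z sinβ cosβ]
(For c' = 0 this reduces to FS = (γ'/γ_sat)·tanφ'/tanβ.)
γ' = 20.4 − 9.81 = 10.59 kN/m³
Numerator = 0.0 + 10.59·4.7·cos²13.8°·tan33.5° = 0.0 + 10.59·4.7·0.9431·0.6619 = 31.070 kPa
Denominator = 20.4·4.7·sin13.8°·cos13.8° = 20.4·4.7·0.2385·0.9711 = 22.210 kPa
FS = 31.070 / 22.210 = 1.399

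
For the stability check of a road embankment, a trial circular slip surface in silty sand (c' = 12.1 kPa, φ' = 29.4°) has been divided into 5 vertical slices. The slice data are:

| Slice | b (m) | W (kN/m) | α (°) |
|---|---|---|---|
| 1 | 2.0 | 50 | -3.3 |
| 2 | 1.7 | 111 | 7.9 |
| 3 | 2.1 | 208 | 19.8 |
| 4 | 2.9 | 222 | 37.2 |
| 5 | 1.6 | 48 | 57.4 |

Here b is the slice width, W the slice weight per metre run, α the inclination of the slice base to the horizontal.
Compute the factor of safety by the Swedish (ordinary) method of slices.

FS = 1.81

Ordinary method of slices: FS = Σ[c'·Δl_i + (W_i cosα_i)·tanφ'] / Σ W_i sinα_i, with Δl_i = b_i / cosα_i.
Slice 1: Δl = 2.0/cos(-3.3°) = 2.003 m; N'_1 = 50·cos(-3.3°) = 49.9; c'Δl = 24.24; W sinα = -2.9
Slice 2: Δl = 1.7/cos7.9° = 1.716 m; N'_2 = 111·cos7.9° = 109.9; c'Δl = 20.77; W sinα = 15.3
Slice 3: Δl = 2.1/cos19.8° = 2.232 m; N'_3 = 208·cos19.8° = 195.7; c'Δl = 27.01; W sinα = 70.5
Slice 4: Δl = 2.9/cos37.2° = 3.641 m; N'_4 = 222·cos37.2° = 176.8; c'Δl = 44.05; W sinα = 134.2
Slice 5: Δl = 1.6/cos57.4° = 2.970 m; N'_5 = 48·cos57.4° = 25.9; c'Δl = 35.93; W sinα = 40.4
Σc'Δl = 152.0 kN/m; ΣN' = 558.3 kN/m; ΣW sinα = 257.5 kN/m
Resisting = 152.0 + 558.3·tan29.4° = 152.0 + 314.6 = 466.6 kN/m
FS = 466.6 / 257.5 = 1.812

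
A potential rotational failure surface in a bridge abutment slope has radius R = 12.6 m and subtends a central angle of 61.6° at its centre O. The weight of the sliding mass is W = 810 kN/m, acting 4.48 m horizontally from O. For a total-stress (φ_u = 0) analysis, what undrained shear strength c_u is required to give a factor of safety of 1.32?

FS = c_u·L_a·R / (W·d), so c_u = FS·W·d / (L_a·R).
Arc length L_a = R·θ = 12.6·(61.6°·π/180) = 12.6·1.0751 = 13.55 m
c_u = 1.32·810·4.48 / (13.55·12.6) = 4790.0 / 170.69 = 28.06 kPa

c_u = 28.1 kPa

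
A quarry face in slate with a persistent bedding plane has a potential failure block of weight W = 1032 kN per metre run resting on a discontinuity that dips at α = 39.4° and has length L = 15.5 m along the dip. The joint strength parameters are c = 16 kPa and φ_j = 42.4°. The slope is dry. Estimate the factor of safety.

Resolving the block weight along and normal to the plane and applying the Mohr–Coulomb strength on the joint:
N' = W cosα = 1032·cos39.4° = 797.5 kN/m
Driving force T = W sinα = 1032·sin39.4° = 655.0 kN/m
Resisting force R = c·L + N'·tanφ_j = 16·15.5 + 797.5·tan42.4° = 248.0 + 728.2 = 976.2 kN/m
FS = R / T = 976.2 / 655.0 = 1.490

FS = 1.49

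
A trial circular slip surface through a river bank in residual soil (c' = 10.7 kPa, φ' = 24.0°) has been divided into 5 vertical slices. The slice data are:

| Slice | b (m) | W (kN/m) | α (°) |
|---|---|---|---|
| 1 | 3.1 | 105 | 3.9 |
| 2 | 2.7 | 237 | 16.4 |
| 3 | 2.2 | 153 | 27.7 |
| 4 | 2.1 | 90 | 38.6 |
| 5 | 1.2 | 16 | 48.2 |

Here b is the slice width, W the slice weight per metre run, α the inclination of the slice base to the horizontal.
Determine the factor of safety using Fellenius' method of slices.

FS = 1.79

Ordinary method of slices: FS = Σ[c'·Δl_i + (W_i cosα_i)·tanφ'] / Σ W_i sinα_i, with Δl_i = b_i / cosα_i.
Slice 1: Δl = 3.1/cos3.9° = 3.107 m; N'_1 = 105·cos3.9° = 104.8; c'Δl = 33.25; W sinα = 7.1
Slice 2: Δl = 2.7/cos16.4° = 2.815 m; N'_2 = 237·cos16.4° = 227.4; c'Δl = 30.12; W sinα = 66.9
Slice 3: Δl = 2.2/cos27.7° = 2.485 m; N'_3 = 153·cos27.7° = 135.5; c'Δl = 26.59; W sinα = 71.1
Slice 4: Δl = 2.1/cos38.6° = 2.687 m; N'_4 = 90·cos38.6° = 70.3; c'Δl = 28.75; W sinα = 56.1
Slice 5: Δl = 1.2/cos48.2° = 1.800 m; N'_5 = 16·cos48.2° = 10.7; c'Δl = 19.26; W sinα = 11.9
Σc'Δl = 138.0 kN/m; ΣN' = 548.6 kN/m; ΣW sinα = 213.3 kN/m
Resisting = 138.0 + 548.6·tan24.0° = 138.0 + 244.2 = 382.2 kN/m
FS = 382.2 / 213.3 = 1.792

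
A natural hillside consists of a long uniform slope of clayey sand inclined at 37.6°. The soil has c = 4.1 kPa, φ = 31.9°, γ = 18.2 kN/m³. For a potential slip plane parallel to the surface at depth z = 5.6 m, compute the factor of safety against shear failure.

FS = 0.89

For an infinite slope with a slip plane parallel to the surface (no pore pressure): FS = [c + γz cos²β tanφ] / [γz sinβ cosβ].
γz = 18.2·5.6 = 101.92 kN/m²
Numerator = 4.1 + 101.92·cos²37.6°·tan31.9° = 4.1 + 101.92·0.6277·0.6224 = 43.922 kPa
Denominator = 101.92·sin37.6°·cos37.6° = 101.92·0.6101·0.7923 = 49.269 kPa
FS = 43.922 / 49.269 = 0.891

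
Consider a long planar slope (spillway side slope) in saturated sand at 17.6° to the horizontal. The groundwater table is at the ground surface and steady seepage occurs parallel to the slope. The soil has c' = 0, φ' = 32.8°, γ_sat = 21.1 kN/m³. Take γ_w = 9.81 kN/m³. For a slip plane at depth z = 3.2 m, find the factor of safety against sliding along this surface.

FS = 1.09

With seepage parallel to the slope and the water table at the surface, the effective normal stress on the slip plane uses the buoyant unit weight γ' = γ_sat − γ_w while the driving shear stress uses γ_sat:
FS = [c' + γ' z cos²β tanφ'] / [γ_sat z sinβ cosβ]
(For c' = 0 this reduces to FS = (γ'/γ_sat)·tanφ'/tanβ.)
γ' = 21.1 − 9.81 = 11.29 kN/m³
Numerator = 0.0 + 11.29·3.2·cos²17.6°·tan32.8° = 0.0 + 11.29·3.2·0.9086·0.6445 = 21.154 kPa
Denominator = 21.1·3.2·sin17.6°·cos17.6° = 21.1·3.2·0.3024·0.9532 = 19.460 kPa
FS = 21.154 / 19.460 = 1.087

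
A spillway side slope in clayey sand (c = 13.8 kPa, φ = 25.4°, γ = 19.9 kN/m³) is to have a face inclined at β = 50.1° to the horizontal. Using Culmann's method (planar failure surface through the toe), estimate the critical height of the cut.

H_c = 21.01 m

Culmann's analysis gives the critical failure plane at α_cr = (β + φ)/2 = (50.1 + 25.4)/2 = 37.8°, and the critical height
H_c = (4c/γ) · sinβ cosφ / [1 − cos(β − φ)]
    = (4·13.8/19.9) · sin50.1°·cos25.4° / [1 − cos(24.7°)]
    = 2.774 · 0.7672·0.9033 / [1 − 0.9085]
    = 2.774 · 0.6930 / 0.0915
    = 21.01 m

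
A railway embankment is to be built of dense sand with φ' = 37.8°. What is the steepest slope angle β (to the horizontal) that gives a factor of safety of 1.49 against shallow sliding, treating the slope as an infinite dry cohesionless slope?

For an infinite dry cohesionless slope FS = tanφ'/tanβ, so tanβ = tanφ' / FS.
tanβ = tan37.8° / 1.49 = 0.7757 / 1.49 = 0.5206
β = arctan(0.5206) = 27.50°

β = 27.5°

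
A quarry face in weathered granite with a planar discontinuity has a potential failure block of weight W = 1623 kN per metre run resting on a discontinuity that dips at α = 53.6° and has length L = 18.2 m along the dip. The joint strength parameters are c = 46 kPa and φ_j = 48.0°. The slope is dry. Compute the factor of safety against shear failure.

Resolving the block weight along and normal to the plane and applying the Mohr–Coulomb strength on the joint:
N' = W cosα = 1623·cos53.6° = 963.1 kN/m
Driving force T = W sinα = 1623·sin53.6° = 1306.3 kN/m
Resisting force R = c·L + N'·tanφ_j = 46·18.2 + 963.1·tan48.0° = 837.2 + 1069.7 = 1906.9 kN/m
FS = R / T = 1906.9 / 1306.3 = 1.460

FS = 1.46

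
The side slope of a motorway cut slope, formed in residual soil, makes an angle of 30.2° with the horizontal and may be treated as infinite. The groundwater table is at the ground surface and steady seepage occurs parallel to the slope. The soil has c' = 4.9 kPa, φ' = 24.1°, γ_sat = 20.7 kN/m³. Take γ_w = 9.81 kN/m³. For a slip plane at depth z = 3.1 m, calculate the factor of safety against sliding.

With seepage parallel to the slope and the water table at the surface, the effective normal stress on the slip plane uses the buoyant unit weight γ' = γ_sat − γ_w while the driving shear stress uses γ_sat:
FS = [c' + γ' z cos²β tanφ'] / [γ_sat z sinβ cosβ]
γ' = 20.7 − 9.81 = 10.89 kN/m³
Numerator = 4.9 + 10.89·3.1·cos²30.2°·tan24.1° = 4.9 + 10.89·3.1·0.7470·0.4473 = 16.180 kPa
Denominator = 20.7·3.1·sin30.2°·cos30.2° = 20.7·3.1·0.5030·0.8643 = 27.898 kPa
FS = 16.180 / 27.898 = 0.580

FS = 0.58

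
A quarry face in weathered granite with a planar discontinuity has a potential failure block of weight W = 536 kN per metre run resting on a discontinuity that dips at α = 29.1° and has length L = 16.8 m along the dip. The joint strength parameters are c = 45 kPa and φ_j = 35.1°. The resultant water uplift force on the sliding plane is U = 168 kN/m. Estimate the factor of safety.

Resolving the block weight along and normal to the plane and applying the Mohr–Coulomb strength on the joint:
N' = W cosα − U = 536·cos29.1° − 168 = 300.3 kN/m
Driving force T = W sinα = 536·sin29.1° = 260.7 kN/m
Resisting force R = c·L + N'·tanφ_j = 45·16.8 + 300.3·tan35.1° = 756.0 + 211.1 = 967.1 kN/m
FS = R / T = 967.1 / 260.7 = 3.710

FS = 3.71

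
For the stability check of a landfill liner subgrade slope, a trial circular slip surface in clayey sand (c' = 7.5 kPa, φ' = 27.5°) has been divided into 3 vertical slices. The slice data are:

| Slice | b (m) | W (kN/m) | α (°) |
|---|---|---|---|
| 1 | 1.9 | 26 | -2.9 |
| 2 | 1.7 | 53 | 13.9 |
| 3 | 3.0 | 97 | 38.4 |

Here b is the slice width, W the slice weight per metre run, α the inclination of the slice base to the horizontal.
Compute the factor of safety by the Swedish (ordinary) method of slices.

Ordinary method of slices: FS = Σ[c'·Δl_i + (W_i cosα_i)·tanφ'] / Σ W_i sinα_i, with Δl_i = b_i / cosα_i.
Slice 1: Δl = 1.9/cos(-2.9°) = 1.902 m; N'_1 = 26·cos(-2.9°) = 26.0; c'Δl = 14.27; W sinα = -1.3
Slice 2: Δl = 1.7/cos13.9° = 1.751 m; N'_2 = 53·cos13.9° = 51.4; c'Δl = 13.13; W sinα = 12.7
Slice 3: Δl = 3.0/cos38.4° = 3.828 m; N'_3 = 97·cos38.4° = 76.0; c'Δl = 28.71; W sinα = 60.3
Σc'Δl = 56.1 kN/m; ΣN' = 153.4 kN/m; ΣW sinα = 71.7 kN/m
Resisting = 56.1 + 153.4·tan27.5° = 56.1 + 79.9 = 136.0 kN/m
FS = 136.0 / 71.7 = 1.897

FS = 1.90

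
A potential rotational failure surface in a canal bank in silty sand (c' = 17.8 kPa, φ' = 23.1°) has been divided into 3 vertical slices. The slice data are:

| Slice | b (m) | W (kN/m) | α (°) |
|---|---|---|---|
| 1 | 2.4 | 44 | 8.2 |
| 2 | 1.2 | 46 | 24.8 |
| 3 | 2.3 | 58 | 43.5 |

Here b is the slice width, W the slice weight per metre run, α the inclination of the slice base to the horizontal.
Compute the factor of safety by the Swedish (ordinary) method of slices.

FS = 2.71

Ordinary method of slices: FS = Σ[c'·Δl_i + (W_i cosα_i)·tanφ'] / Σ W_i sinα_i, with Δl_i = b_i / cosα_i.
Slice 1: Δl = 2.4/cos8.2° = 2.425 m; N'_1 = 44·cos8.2° = 43.6; c'Δl = 43.16; W sinα = 6.3
Slice 2: Δl = 1.2/cos24.8° = 1.322 m; N'_2 = 46·cos24.8° = 41.8; c'Δl = 23.53; W sinα = 19.3
Slice 3: Δl = 2.3/cos43.5° = 3.171 m; N'_3 = 58·cos43.5° = 42.1; c'Δl = 56.44; W sinα = 39.9
Σc'Δl = 123.1 kN/m; ΣN' = 127.4 kN/m; ΣW sinα = 65.5 kN/m
Resisting = 123.1 + 127.4·tan23.1° = 123.1 + 54.3 = 177.5 kN/m
FS = 177.5 / 65.5 = 2.710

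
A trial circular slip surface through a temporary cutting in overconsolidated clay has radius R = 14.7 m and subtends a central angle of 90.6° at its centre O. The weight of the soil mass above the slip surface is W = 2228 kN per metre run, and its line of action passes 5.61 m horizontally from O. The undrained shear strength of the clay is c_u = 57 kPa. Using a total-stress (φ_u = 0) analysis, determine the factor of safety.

Taking moments about the centre O, the resisting moment is provided by the undrained shear strength acting along the arc:
Arc length L_a = R·θ = 14.7·(90.6°·π/180) = 14.7·1.5813 = 23.24 m
M_R = c_u·L_a·R = 57·23.24·14.7 = 19476.7 kN·m/m
M_D = W·d = 2228·5.61 = 12499.1 kN·m/m
FS = M_R / M_D = 19476.7 / 12499.1 = 1.558

FS = 1.56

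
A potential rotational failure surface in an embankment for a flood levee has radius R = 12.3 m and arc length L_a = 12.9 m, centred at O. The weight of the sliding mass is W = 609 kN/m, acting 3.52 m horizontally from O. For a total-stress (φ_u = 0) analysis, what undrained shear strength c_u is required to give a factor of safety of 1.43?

FS = c_u·L_a·R / (W·d), so c_u = FS·W·d / (L_a·R).
c_u = 1.43·609·3.52 / (12.90·12.3) = 3065.5 / 158.67 = 19.32 kPa

c_u = 19.3 kPa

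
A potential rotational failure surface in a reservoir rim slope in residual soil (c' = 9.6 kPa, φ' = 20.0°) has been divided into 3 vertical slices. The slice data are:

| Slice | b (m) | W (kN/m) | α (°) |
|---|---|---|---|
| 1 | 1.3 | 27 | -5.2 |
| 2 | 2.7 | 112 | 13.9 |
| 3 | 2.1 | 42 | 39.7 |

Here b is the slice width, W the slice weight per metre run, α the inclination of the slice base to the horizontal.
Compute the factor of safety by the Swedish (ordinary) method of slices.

Ordinary method of slices: FS = Σ[c'·Δl_i + (W_i cosα_i)·tanφ'] / Σ W_i sinα_i, with Δl_i = b_i / cosα_i.
Slice 1: Δl = 1.3/cos(-5.2°) = 1.305 m; N'_1 = 27·cos(-5.2°) = 26.9; c'Δl = 12.53; W sinα = -2.4
Slice 2: Δl = 2.7/cos13.9° = 2.781 m; N'_2 = 112·cos13.9° = 108.7; c'Δl = 26.70; W sinα = 26.9
Slice 3: Δl = 2.1/cos39.7° = 2.729 m; N'_3 = 42·cos39.7° = 32.3; c'Δl = 26.20; W sinα = 26.8
Σc'Δl = 65.4 kN/m; ΣN' = 167.9 kN/m; ΣW sinα = 51.3 kN/m
Resisting = 65.4 + 167.9·tan20.0° = 65.4 + 61.1 = 126.6 kN/m
FS = 126.6 / 51.3 = 2.468

FS = 2.47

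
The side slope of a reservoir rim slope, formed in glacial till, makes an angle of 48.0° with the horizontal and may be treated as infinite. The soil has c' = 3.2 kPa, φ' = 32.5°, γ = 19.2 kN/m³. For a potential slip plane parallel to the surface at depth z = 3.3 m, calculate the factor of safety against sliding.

For an infinite slope with a slip plane parallel to the surface (no pore pressure): FS = [c' + γz cos²β tanφ'] / [γz sinβ cosβ].
γz = 19.2·3.3 = 63.36 kN/m²
Numerator = 3.2 + 63.36·cos²48.0°·tan32.5° = 3.2 + 63.36·0.4477·0.6371 = 21.273 kPa
Denominator = 63.36·sin48.0°·cos48.0° = 63.36·0.7431·0.6691 = 31.506 kPa
FS = 21.273 / 31.506 = 0.675

FS = 0.68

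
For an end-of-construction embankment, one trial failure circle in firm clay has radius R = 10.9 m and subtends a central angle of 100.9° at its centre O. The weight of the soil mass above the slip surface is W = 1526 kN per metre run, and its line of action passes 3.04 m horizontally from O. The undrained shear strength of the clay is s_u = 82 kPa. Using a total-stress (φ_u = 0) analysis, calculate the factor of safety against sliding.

Taking moments about the centre O, the resisting moment is provided by the undrained shear strength acting along the arc:
Arc length L_a = R·θ = 10.9·(100.9°·π/180) = 10.9·1.7610 = 19.20 m
M_R = s_u·L_a·R = 82·19.20·10.9 = 17156.8 kN·m/m
M_D = W·d = 1526·3.04 = 4639.0 kN·m/m
FS = M_R / M_D = 17156.8 / 4639.0 = 3.698

FS = 3.70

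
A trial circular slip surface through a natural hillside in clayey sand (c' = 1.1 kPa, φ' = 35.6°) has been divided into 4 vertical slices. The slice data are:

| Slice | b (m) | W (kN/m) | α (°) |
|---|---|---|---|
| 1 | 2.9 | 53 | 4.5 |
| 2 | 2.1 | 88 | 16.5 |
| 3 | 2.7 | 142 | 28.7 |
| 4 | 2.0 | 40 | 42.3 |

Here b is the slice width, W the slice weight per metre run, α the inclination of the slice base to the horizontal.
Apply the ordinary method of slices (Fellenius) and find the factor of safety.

Ordinary method of slices: FS = Σ[c'·Δl_i + (W_i cosα_i)·tanφ'] / Σ W_i sinα_i, with Δl_i = b_i / cosα_i.
Slice 1: Δl = 2.9/cos4.5° = 2.909 m; N'_1 = 53·cos4.5° = 52.8; c'Δl = 3.20; W sinα = 4.2
Slice 2: Δl = 2.1/cos16.5° = 2.190 m; N'_2 = 88·cos16.5° = 84.4; c'Δl = 2.41; W sinα = 25.0
Slice 3: Δl = 2.7/cos28.7° = 3.078 m; N'_3 = 142·cos28.7° = 124.6; c'Δl = 3.39; W sinα = 68.2
Slice 4: Δl = 2.0/cos42.3° = 2.704 m; N'_4 = 40·cos42.3° = 29.6; c'Δl = 2.97; W sinα = 26.9
Σc'Δl = 12.0 kN/m; ΣN' = 291.4 kN/m; ΣW sinα = 124.3 kN/m
Resisting = 12.0 + 291.4·tan35.6° = 12.0 + 208.6 = 220.6 kN/m
FS = 220.6 / 124.3 = 1.775

FS = 1.77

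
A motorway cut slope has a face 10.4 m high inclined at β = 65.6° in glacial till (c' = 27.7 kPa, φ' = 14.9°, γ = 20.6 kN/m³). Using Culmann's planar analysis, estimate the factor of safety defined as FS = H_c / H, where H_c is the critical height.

H_c = (4c'/γ) · sinβ cosφ' / [1 − cos(β − φ')]
    = (4·27.7/20.6) · sin65.6°·cos14.9° / [1 − cos50.7°]
    = 5.379 · 0.8801 / 0.3666 = 12.91 m
FS = H_c / H = 12.91 / 10.4 = 1.241

FS = 1.24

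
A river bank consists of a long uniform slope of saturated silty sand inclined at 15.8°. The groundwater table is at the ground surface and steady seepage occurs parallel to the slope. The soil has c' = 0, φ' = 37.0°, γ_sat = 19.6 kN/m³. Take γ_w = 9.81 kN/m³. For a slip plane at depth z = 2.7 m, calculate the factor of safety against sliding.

FS = 1.33

With seepage parallel to the slope and the water table at the surface, the effective normal stress on the slip plane uses the buoyant unit weight γ' = γ_sat − γ_w while the driving shear stress uses γ_sat:
FS = [c' + γ' z cos²β tanφ'] / [γ_sat z sinβ cosβ]
(For c' = 0 this reduces to FS = (γ'/γ_sat)·tanφ'/tanβ.)
γ' = 19.6 − 9.81 = 9.79 kN/m³
Numerator = 0.0 + 9.79·2.7·cos²15.8°·tan37.0° = 0.0 + 9.79·2.7·0.9259·0.7536 = 18.442 kPa
Denominator = 19.6·2.7·sin15.8°·cos15.8° = 19.6·2.7·0.2723·0.9622 = 13.865 kPa
FS = 18.442 / 13.865 = 1.330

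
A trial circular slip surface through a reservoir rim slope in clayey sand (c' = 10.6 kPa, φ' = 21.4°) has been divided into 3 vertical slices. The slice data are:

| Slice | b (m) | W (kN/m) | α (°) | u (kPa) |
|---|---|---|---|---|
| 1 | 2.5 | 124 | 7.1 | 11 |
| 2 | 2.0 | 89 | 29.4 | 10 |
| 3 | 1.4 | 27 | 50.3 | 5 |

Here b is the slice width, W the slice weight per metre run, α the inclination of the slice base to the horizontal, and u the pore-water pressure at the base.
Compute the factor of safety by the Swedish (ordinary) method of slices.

Ordinary method of slices: FS = Σ[c'·Δl_i + (W_i cosα_i − u_i·Δl_i)·tanφ'] / Σ W_i sinα_i, with Δl_i = b_i / cosα_i.
Slice 1: Δl = 2.5/cos7.1° = 2.519 m; N'_1 = 124·cos7.1° − 11·2.519 = 95.3; c'Δl = 26.70; W sinα = 15.3
Slice 2: Δl = 2.0/cos29.4° = 2.296 m; N'_2 = 89·cos29.4° − 10·2.296 = 54.6; c'Δl = 24.33; W sinα = 43.7
Slice 3: Δl = 1.4/cos50.3° = 2.192 m; N'_3 = 27·cos50.3° − 5·2.192 = 6.3; c'Δl = 23.23; W sinα = 20.8
Σc'Δl = 74.3 kN/m; ΣN' = 156.2 kN/m; ΣW sinα = 79.8 kN/m
Resisting = 74.3 + 156.2·tan21.4° = 74.3 + 61.2 = 135.5 kN/m
FS = 135.5 / 79.8 = 1.698

FS = 1.70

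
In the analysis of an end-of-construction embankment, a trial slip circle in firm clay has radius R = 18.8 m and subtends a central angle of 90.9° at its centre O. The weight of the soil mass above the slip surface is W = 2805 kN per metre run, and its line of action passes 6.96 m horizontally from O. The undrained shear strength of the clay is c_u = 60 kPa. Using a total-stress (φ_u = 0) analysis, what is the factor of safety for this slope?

FS = 1.72

Taking moments about the centre O, the resisting moment is provided by the undrained shear strength acting along the arc:
Arc length L_a = R·θ = 18.8·(90.9°·π/180) = 18.8·1.5865 = 29.83 m
M_R = c_u·L_a·R = 60·29.83·18.8 = 33644.0 kN·m/m
M_D = W·d = 2805·6.96 = 19522.8 kN·m/m
FS = M_R / M_D = 33644.0 / 19522.8 = 1.723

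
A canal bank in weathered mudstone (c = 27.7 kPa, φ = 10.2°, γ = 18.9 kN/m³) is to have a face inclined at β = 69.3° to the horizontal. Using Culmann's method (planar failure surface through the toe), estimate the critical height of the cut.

Culmann's analysis gives the critical failure plane at α_cr = (β + φ)/2 = (69.3 + 10.2)/2 = 39.8°, and the critical height
H_c = (4c/γ) · sinβ cosφ / [1 − cos(β − φ)]
    = (4·27.7/18.9) · sin69.3°·cos10.2° / [1 − cos(59.1°)]
    = 5.862 · 0.9354·0.9842 / [1 − 0.5135]
    = 5.862 · 0.9207 / 0.4865
    = 11.10 m

H_c = 11.10 m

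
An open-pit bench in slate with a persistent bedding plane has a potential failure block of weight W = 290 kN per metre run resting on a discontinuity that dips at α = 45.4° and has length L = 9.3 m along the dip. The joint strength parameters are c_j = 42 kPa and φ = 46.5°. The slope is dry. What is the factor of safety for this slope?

Resolving the block weight along and normal to the plane and applying the Mohr–Coulomb strength on the joint:
N' = W cosα = 290·cos45.4° = 203.6 kN/m
Driving force T = W sinα = 290·sin45.4° = 206.5 kN/m
Resisting force R = c_j·L + N'·tanφ = 42·9.3 + 203.6·tan46.5° = 390.6 + 214.6 = 605.2 kN/m
FS = R / T = 605.2 / 206.5 = 2.931

FS = 2.93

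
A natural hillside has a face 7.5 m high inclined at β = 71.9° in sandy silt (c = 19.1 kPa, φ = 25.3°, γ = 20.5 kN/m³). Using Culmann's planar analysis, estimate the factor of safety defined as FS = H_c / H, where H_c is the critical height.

FS = 1.36

H_c = (4c/γ) · sinβ cosφ / [1 − cos(β − φ)]
    = (4·19.1/20.5) · sin71.9°·cos25.3° / [1 − cos46.6°]
    = 3.727 · 0.8593 / 0.3129 = 10.23 m
FS = H_c / H = 10.23 / 7.5 = 1.365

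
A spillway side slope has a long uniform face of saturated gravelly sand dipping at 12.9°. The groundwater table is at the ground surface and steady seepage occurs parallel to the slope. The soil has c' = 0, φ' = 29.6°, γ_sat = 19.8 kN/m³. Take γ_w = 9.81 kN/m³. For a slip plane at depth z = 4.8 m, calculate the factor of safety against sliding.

FS = 1.25

With seepage parallel to the slope and the water table at the surface, the effective normal stress on the slip plane uses the buoyant unit weight γ' = γ_sat − γ_w while the driving shear stress uses γ_sat:
FS = [c' + γ' z cos²β tanφ'] / [γ_sat z sinβ cosβ]
(For c' = 0 this reduces to FS = (γ'/γ_sat)·tanφ'/tanβ.)
γ' = 19.8 − 9.81 = 9.99 kN/m³
Numerator = 0.0 + 9.99·4.8·cos²12.9°·tan29.6° = 0.0 + 9.99·4.8·0.9502·0.5681 = 25.883 kPa
Denominator = 19.8·4.8·sin12.9°·cos12.9° = 19.8·4.8·0.2233·0.9748 = 20.682 kPa
FS = 25.883 / 20.682 = 1.251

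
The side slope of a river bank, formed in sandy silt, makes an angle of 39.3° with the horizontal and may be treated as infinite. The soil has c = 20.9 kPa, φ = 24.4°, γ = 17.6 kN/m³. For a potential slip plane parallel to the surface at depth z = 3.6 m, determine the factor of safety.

FS = 1.23

For an infinite slope with a slip plane parallel to the surface (no pore pressure): FS = [c + γz cos²β tanφ] / [γz sinβ cosβ].
γz = 17.6·3.6 = 63.36 kN/m²
Numerator = 20.9 + 63.36·cos²39.3°·tan24.4° = 20.9 + 63.36·0.5988·0.4536 = 38.111 kPa
Denominator = 63.36·sin39.3°·cos39.3° = 63.36·0.6334·0.7738 = 31.055 kPa
FS = 38.111 / 31.055 = 1.227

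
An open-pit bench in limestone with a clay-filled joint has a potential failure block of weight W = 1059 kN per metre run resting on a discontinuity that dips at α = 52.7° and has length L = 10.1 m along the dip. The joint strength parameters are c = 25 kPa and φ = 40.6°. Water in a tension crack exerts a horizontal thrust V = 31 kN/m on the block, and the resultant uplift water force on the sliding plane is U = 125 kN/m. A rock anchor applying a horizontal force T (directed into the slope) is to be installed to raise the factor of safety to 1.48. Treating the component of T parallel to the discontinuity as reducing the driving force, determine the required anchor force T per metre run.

T = 380 kN/m

Resolving forces along and normal to the sliding plane, with the horizontal anchor force T adding T·sinα to the effective normal force and T·cosα acting up the plane against the driving force:
FS = [cL + (W cosα − U − V sinα + T sinα) tanφ] / [W sinα + V cosα − T cosα]
Without the anchor: N' = 492.1 kN/m, driving T_d = 861.2 kN/m, resisting R = 25·10.1 + 492.1·tan40.6° = 674.3 kN/m, FS = 0.78.
Setting FS = 1.48 and solving for T:
1.48·(861.2 − T cos52.7°) = 674.3 + T sin52.7°·tan40.6°
T·(sin52.7°·tan40.6° + 1.48·cos52.7°) = 1.48·861.2 − 674.3
T·(0.7955·0.8571 + 1.48·0.6060) = 1274.6 − 674.3 = 600.3
T·1.5787 = 600.3
T = 380.3 kN/m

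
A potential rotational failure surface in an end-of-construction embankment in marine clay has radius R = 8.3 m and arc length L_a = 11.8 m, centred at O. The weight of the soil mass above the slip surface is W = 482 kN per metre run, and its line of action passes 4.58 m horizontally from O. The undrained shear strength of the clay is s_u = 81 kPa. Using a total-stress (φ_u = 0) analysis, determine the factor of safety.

FS = 3.59

Taking moments about the centre O, the resisting moment is provided by the undrained shear strength acting along the arc:
M_R = s_u·L_a·R = 81·11.80·8.3 = 7933.1 kN·m/m
M_D = W·d = 482·4.58 = 2207.6 kN·m/m
FS = M_R / M_D = 7933.1 / 2207.6 = 3.594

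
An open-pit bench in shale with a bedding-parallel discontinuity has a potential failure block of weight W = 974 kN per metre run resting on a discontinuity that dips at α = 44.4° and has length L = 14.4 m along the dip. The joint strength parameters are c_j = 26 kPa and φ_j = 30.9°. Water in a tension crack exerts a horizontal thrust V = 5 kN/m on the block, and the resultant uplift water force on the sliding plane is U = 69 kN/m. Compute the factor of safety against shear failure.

Resolving the block weight along and normal to the plane and applying the Mohr–Coulomb strength on the joint:
N' = W cosα − U − V sinα = 974·cos44.4° − 69 − 5·sin44.4° = 623.4 kN/m
Driving force T = W sinα + V cosα = 974·sin44.4° + 5·cos44.4° = 685.0 kN/m
Resisting force R = c_j·L + N'·tanφ_j = 26·14.4 + 623.4·tan30.9° = 374.4 + 373.1 = 747.5 kN/m
FS = R / T = 747.5 / 685.0 = 1.091

FS = 1.09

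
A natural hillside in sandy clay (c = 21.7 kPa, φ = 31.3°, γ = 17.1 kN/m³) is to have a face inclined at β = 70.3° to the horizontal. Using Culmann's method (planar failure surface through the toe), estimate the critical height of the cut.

H_c = 18.32 m

Culmann's analysis gives the critical failure plane at α_cr = (β + φ)/2 = (70.3 + 31.3)/2 = 50.8°, and the critical height
H_c = (4c/γ) · sinβ cosφ / [1 − cos(β − φ)]
    = (4·21.7/17.1) · sin70.3°·cos31.3° / [1 − cos(39.0°)]
    = 5.076 · 0.9415·0.8545 / [1 − 0.7771]
    = 5.076 · 0.8044 / 0.2229
    = 18.32 m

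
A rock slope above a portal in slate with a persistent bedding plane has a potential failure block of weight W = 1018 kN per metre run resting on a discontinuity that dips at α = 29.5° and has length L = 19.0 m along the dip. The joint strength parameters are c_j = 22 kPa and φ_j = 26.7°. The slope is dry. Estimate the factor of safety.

FS = 1.72

Resolving the block weight along and normal to the plane and applying the Mohr–Coulomb strength on the joint:
N' = W cosα = 1018·cos29.5° = 886.0 kN/m
Driving force T = W sinα = 1018·sin29.5° = 501.3 kN/m
Resisting force R = c_j·L + N'·tanφ_j = 22·19.0 + 886.0·tan26.7° = 418.0 + 445.6 = 863.6 kN/m
FS = R / T = 863.6 / 501.3 = 1.723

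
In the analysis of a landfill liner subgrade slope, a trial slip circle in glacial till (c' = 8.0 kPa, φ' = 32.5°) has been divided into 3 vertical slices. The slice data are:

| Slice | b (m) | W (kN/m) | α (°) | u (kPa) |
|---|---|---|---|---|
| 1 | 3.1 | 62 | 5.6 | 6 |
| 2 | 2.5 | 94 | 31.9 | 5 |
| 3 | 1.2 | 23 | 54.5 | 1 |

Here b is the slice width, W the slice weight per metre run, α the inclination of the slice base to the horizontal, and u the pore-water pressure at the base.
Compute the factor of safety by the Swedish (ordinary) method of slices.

Ordinary method of slices: FS = Σ[c'·Δl_i + (W_i cosα_i − u_i·Δl_i)·tanφ'] / Σ W_i sinα_i, with Δl_i = b_i / cosα_i.
Slice 1: Δl = 3.1/cos5.6° = 3.115 m; N'_1 = 62·cos5.6° − 6·3.115 = 43.0; c'Δl = 24.92; W sinα = 6.1
Slice 2: Δl = 2.5/cos31.9° = 2.945 m; N'_2 = 94·cos31.9° − 5·2.945 = 65.1; c'Δl = 23.56; W sinα = 49.7
Slice 3: Δl = 1.2/cos54.5° = 2.066 m; N'_3 = 23·cos54.5° − 1·2.066 = 11.3; c'Δl = 16.53; W sinα = 18.7
Σc'Δl = 65.0 kN/m; ΣN' = 119.4 kN/m; ΣW sinα = 74.4 kN/m
Resisting = 65.0 + 119.4·tan32.5° = 65.0 + 76.1 = 141.1 kN/m
FS = 141.1 / 74.4 = 1.895

FS = 1.89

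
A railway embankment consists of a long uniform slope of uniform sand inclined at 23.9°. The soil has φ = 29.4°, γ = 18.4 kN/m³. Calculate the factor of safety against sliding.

For a dry cohesionless infinite slope the factor of safety is FS = tanφ / tanβ.
FS = tan29.4° / tan23.9° = 0.5635 / 0.4431 = 1.272

FS = 1.27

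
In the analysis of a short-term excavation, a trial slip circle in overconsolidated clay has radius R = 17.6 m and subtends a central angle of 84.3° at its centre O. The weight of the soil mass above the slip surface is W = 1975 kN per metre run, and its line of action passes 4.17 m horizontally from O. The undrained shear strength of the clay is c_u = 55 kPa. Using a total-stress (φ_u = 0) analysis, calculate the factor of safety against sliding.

FS = 3.04

Taking moments about the centre O, the resisting moment is provided by the undrained shear strength acting along the arc:
Arc length L_a = R·θ = 17.6·(84.3°·π/180) = 17.6·1.4713 = 25.90 m
M_R = c_u·L_a·R = 55·25.90·17.6 = 25066.5 kN·m/m
M_D = W·d = 1975·4.17 = 8235.8 kN·m/m
FS = M_R / M_D = 25066.5 / 8235.8 = 3.044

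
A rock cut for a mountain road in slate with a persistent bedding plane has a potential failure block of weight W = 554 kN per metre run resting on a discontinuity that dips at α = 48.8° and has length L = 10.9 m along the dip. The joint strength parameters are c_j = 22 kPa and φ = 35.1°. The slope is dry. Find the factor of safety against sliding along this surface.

Resolving the block weight along and normal to the plane and applying the Mohr–Coulomb strength on the joint:
N' = W cosα = 554·cos48.8° = 364.9 kN/m
Driving force T = W sinα = 554·sin48.8° = 416.8 kN/m
Resisting force R = c_j·L + N'·tanφ = 22·10.9 + 364.9·tan35.1° = 239.8 + 256.5 = 496.3 kN/m
FS = R / T = 496.3 / 416.8 = 1.191

FS = 1.19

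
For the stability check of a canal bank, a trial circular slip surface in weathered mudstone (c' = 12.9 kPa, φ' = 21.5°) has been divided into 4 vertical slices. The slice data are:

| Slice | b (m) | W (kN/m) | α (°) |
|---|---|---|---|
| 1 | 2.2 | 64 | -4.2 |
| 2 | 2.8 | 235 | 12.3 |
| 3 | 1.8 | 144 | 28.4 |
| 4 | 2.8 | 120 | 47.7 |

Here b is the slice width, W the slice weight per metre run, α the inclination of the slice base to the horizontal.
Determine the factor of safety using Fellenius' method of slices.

FS = 1.69

Ordinary method of slices: FS = Σ[c'·Δl_i + (W_i cosα_i)·tanφ'] / Σ W_i sinα_i, with Δl_i = b_i / cosα_i.
Slice 1: Δl = 2.2/cos(-4.2°) = 2.206 m; N'_1 = 64·cos(-4.2°) = 63.8; c'Δl = 28.46; W sinα = -4.7
Slice 2: Δl = 2.8/cos12.3° = 2.866 m; N'_2 = 235·cos12.3° = 229.6; c'Δl = 36.97; W sinα = 50.1
Slice 3: Δl = 1.8/cos28.4° = 2.046 m; N'_3 = 144·cos28.4° = 126.7; c'Δl = 26.40; W sinα = 68.5
Slice 4: Δl = 2.8/cos47.7° = 4.160 m; N'_4 = 120·cos47.7° = 80.8; c'Δl = 53.67; W sinα = 88.8
Σc'Δl = 145.5 kN/m; ΣN' = 500.9 kN/m; ΣW sinα = 202.6 kN/m
Resisting = 145.5 + 500.9·tan21.5° = 145.5 + 197.3 = 342.8 kN/m
FS = 342.8 / 202.6 = 1.692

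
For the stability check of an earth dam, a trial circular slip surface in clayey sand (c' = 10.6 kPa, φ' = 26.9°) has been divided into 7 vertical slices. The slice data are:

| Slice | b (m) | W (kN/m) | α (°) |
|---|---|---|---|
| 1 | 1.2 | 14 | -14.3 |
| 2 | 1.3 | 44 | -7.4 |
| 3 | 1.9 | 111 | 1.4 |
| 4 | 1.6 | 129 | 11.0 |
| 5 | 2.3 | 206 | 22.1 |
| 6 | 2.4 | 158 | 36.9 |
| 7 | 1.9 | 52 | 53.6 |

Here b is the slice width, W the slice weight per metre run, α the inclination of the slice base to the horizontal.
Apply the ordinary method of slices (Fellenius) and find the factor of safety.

Ordinary method of slices: FS = Σ[c'·Δl_i + (W_i cosα_i)·tanφ'] / Σ W_i sinα_i, with Δl_i = b_i / cosα_i.
Slice 1: Δl = 1.2/cos(-14.3°) = 1.238 m; N'_1 = 14·cos(-14.3°) = 13.6; c'Δl = 13.13; W sinα = -3.5
Slice 2: Δl = 1.3/cos(-7.4°) = 1.311 m; N'_2 = 44·cos(-7.4°) = 43.6; c'Δl = 13.90; W sinα = -5.7
Slice 3: Δl = 1.9/cos1.4° = 1.901 m; N'_3 = 111·cos1.4° = 111.0; c'Δl = 20.15; W sinα = 2.7
Slice 4: Δl = 1.6/cos11.0° = 1.630 m; N'_4 = 129·cos11.0° = 126.6; c'Δl = 17.28; W sinα = 24.6
Slice 5: Δl = 2.3/cos22.1° = 2.482 m; N'_5 = 206·cos22.1° = 190.9; c'Δl = 26.31; W sinα = 77.5
Slice 6: Δl = 2.4/cos36.9° = 3.001 m; N'_6 = 158·cos36.9° = 126.4; c'Δl = 31.81; W sinα = 94.9
Slice 7: Δl = 1.9/cos53.6° = 3.202 m; N'_7 = 52·cos53.6° = 30.9; c'Δl = 33.94; W sinα = 41.9
Σc'Δl = 156.5 kN/m; ΣN' = 642.9 kN/m; ΣW sinα = 232.4 kN/m
Resisting = 156.5 + 642.9·tan26.9° = 156.5 + 326.1 = 482.7 kN/m
FS = 482.7 / 232.4 = 2.077

FS = 2.08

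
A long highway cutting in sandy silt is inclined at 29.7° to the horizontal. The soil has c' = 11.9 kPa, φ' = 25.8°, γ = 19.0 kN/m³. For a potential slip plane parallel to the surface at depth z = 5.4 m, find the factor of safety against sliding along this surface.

For an infinite slope with a slip plane parallel to the surface (no pore pressure): FS = [c' + γz cos²β tanφ'] / [γz sinβ cosβ].
γz = 19.0·5.4 = 102.60 kN/m²
Numerator = 11.9 + 102.60·cos²29.7°·tan25.8° = 11.9 + 102.60·0.7545·0.4834 = 49.323 kPa
Denominator = 102.60·sin29.7°·cos29.7° = 102.60·0.4955·0.8686 = 44.156 kPa
FS = 49.323 / 44.156 = 1.117

FS = 1.12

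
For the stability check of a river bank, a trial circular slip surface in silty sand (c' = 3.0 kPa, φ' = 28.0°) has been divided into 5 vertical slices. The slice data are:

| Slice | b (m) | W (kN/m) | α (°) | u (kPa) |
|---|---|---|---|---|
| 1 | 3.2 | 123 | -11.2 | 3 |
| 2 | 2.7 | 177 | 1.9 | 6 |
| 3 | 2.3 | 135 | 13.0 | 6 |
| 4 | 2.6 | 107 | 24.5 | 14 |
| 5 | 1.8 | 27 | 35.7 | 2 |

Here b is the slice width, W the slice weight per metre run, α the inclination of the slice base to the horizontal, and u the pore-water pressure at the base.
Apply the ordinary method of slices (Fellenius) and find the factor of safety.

Ordinary method of slices: FS = Σ[c'·Δl_i + (W_i cosα_i − u_i·Δl_i)·tanφ'] / Σ W_i sinα_i, with Δl_i = b_i / cosα_i.
Slice 1: Δl = 3.2/cos(-11.2°) = 3.262 m; N'_1 = 123·cos(-11.2°) − 3·3.262 = 110.9; c'Δl = 9.79; W sinα = -23.9
Slice 2: Δl = 2.7/cos1.9° = 2.701 m; N'_2 = 177·cos1.9° − 6·2.701 = 160.7; c'Δl = 8.10; W sinα = 5.9
Slice 3: Δl = 2.3/cos13.0° = 2.360 m; N'_3 = 135·cos13.0° − 6·2.360 = 117.4; c'Δl = 7.08; W sinα = 30.4
Slice 4: Δl = 2.6/cos24.5° = 2.857 m; N'_4 = 107·cos24.5° − 14·2.857 = 57.4; c'Δl = 8.57; W sinα = 44.4
Slice 5: Δl = 1.8/cos35.7° = 2.217 m; N'_5 = 27·cos35.7° − 2·2.217 = 17.5; c'Δl = 6.65; W sinα = 15.8
Σc'Δl = 40.2 kN/m; ΣN' = 463.8 kN/m; ΣW sinα = 72.5 kN/m
Resisting = 40.2 + 463.8·tan28.0° = 40.2 + 246.6 = 286.8 kN/m
FS = 286.8 / 72.5 = 3.957

FS = 3.96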